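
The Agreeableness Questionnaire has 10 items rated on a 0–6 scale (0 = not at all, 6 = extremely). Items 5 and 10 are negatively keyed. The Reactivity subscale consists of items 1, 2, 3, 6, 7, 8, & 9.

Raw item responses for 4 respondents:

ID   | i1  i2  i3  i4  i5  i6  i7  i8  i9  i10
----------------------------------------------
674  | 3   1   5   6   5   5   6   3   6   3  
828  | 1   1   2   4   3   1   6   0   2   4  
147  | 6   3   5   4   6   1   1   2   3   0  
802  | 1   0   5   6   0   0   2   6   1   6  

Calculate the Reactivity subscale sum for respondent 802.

15

Respondent 802 raw: 1, 0, 5, 6, 0, 0, 2, 6, 1, 6.
Reactivity items: 1, 2, 3, 6, 7, 8, 9.
Reverse-coded (on a 0–6 scale, reversed = 6 − raw):
  item 1: 1
  item 2: 0
  item 3: 5
  item 6: 0
  item 7: 2
  item 8: 6
  item 9: 1
Sum = 1 + 0 + 5 + 0 + 2 + 6 + 1 = 15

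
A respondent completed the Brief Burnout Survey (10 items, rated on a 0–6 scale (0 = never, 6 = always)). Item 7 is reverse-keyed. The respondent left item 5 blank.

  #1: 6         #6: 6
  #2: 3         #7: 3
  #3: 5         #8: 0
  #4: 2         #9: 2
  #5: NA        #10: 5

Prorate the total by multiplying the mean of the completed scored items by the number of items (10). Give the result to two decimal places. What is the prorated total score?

Reverse-coded (reverse-coded value = 6 − response):
  item 7: 6 − 3 = 3
Completed scored items (9 of 10): 6, 3, 5, 2, 6, 3, 0, 2, 5; sum = 32.
Person mean = 32 / 9 ≈ 3.5556
Prorated total = (32 / 9) × 10 = 35.56 (to 2 dp)

35.56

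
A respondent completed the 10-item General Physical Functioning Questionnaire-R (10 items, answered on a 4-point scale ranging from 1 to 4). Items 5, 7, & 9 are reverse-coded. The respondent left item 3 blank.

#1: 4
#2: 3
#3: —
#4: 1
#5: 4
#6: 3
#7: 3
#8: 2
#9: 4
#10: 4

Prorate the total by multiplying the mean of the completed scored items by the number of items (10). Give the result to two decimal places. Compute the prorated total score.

Reverse-coded (reversed = (1+4) − raw = 5 − raw):
  item 5: 5 − 4 = 1
  item 7: 5 − 3 = 2
  item 9: 5 − 4 = 1
Completed scored items (9 of 10): 4, 3, 1, 1, 3, 2, 2, 1, 4; sum = 21.
Person mean = 21 / 9 ≈ 2.3333
Prorated total = (21 / 9) × 10 = 23.33 (to 2 dp)

23.33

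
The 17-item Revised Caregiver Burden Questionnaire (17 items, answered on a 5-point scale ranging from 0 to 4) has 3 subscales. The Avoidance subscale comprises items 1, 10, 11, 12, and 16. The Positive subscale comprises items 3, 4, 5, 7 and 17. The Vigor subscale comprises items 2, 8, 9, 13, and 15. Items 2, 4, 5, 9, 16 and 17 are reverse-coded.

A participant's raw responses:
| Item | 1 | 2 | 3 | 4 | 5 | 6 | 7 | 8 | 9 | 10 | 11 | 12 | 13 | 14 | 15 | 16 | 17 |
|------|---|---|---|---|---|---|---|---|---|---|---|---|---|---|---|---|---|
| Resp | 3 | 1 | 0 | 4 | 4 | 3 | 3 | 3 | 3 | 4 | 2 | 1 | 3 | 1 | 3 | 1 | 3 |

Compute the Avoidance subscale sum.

Avoidance items: 1, 10, 11, 12, 16.
Of these, item 16 is reverse-coded; on a 0–4 scale, reversed = 4 − raw.
  item 1: 3
  item 10: 4
  item 11: 2
  item 12: 1
  item 16: 4 − 1 = 3
Sum = 3 + 4 + 2 + 1 + 3 = 13

13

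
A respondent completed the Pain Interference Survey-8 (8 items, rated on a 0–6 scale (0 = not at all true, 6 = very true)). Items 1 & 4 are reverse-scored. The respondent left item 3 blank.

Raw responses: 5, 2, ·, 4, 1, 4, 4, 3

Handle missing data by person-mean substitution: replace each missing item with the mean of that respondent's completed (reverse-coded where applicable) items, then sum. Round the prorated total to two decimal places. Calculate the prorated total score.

19.43

Reverse-coded (reverse-coded value = 6 − response):
  item 1: 6 − 5 = 1
  item 4: 6 − 4 = 2
Completed scored items (7 of 8): 1, 2, 2, 1, 4, 4, 3; sum = 17.
Person mean = 17 / 7 ≈ 2.4286
Prorated total = (17 / 7) × 8 = 19.43 (to 2 dp)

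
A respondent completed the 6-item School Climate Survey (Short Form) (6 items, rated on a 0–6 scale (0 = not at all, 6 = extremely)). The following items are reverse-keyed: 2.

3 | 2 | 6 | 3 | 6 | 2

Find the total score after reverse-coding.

24

Apply reverse scoring (on a 0–6 scale, reversed = 6 − raw):
  item 2: 6 − 2 = 4
Scored items: 3, 4, 6, 3, 6, 2
Total = 3 + 4 + 6 + 3 + 6 + 2 = 24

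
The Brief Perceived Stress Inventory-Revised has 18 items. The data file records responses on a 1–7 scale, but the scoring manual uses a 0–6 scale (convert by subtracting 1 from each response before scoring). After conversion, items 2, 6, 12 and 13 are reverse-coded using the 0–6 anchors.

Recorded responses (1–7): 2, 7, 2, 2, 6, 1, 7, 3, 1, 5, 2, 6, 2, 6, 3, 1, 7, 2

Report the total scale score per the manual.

Convert to 0–6: 1, 6, 1, 1, 5, 0, 6, 2, 0, 4, 1, 5, 1, 5, 2, 0, 6, 1
Reverse-coded (on a 0–6 scale, reversed = 6 − raw):
  item 2: 6 − 6 = 0
  item 6: 6 − 0 = 6
  item 12: 6 − 5 = 1
  item 13: 6 − 1 = 5
Scored: 1, 0, 1, 1, 5, 6, 6, 2, 0, 4, 1, 1, 5, 5, 2, 0, 6, 1
Total = 47

47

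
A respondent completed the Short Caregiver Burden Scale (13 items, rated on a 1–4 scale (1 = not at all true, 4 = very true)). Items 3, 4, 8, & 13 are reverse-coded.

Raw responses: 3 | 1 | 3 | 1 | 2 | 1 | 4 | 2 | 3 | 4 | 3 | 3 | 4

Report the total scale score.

Raw sum = 34. Reverse-coded items: 3, 4, 8, 13; their raw sum = 10.
Each reversal replaces raw with 5 − raw, changing the total by 5 − 2·raw per item.
Total = 34 + 4·5 − 2·10 = 34 + 20 − 20 = 34

34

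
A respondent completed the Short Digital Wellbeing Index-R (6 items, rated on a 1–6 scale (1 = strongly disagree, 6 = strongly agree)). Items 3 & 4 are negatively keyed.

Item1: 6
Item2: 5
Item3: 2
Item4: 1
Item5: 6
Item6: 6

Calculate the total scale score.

34

Negatively keyed items use 7 − raw:
  item 3: 7 − 2 = 5
  item 4: 7 − 1 = 6
After reverse-coding: 6, 5, 5, 6, 6, 6
Total = 6 + 5 + 5 + 6 + 6 + 6 = 34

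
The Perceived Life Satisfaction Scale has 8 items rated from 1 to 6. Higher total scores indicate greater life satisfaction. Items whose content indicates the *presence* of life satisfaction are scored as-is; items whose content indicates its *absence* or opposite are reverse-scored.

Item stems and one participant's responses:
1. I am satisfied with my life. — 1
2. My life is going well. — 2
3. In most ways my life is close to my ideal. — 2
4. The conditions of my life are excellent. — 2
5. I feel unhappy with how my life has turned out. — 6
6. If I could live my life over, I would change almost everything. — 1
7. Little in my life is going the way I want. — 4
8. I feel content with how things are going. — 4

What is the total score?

Items 5, 6, 7 describe the absence/opposite of life satisfaction → reverse-score.
on a 1–6 scale, reversed = 7 − raw.
  item 1: 1
  item 2: 2
  item 3: 2
  item 4: 2
  item 5: 7 − 6 = 1
  item 6: 7 − 1 = 6
  item 7: 7 − 4 = 3
  item 8: 4
Total = 1 + 2 + 2 + 2 + 1 + 6 + 3 + 4 = 21

21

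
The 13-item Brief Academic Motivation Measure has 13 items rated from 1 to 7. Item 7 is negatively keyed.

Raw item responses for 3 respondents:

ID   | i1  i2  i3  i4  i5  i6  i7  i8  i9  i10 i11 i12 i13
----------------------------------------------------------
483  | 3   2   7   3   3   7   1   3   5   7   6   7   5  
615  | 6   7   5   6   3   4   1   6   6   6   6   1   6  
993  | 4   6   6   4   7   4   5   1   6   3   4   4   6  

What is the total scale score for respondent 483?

65

Respondent 483 raw: 3, 2, 7, 3, 3, 7, 1, 3, 5, 7, 6, 7, 5.
Reverse-coded (reverse-coded value = 8 − response):
  item 1: 3
  item 2: 2
  item 3: 7
  item 4: 3
  item 5: 3
  item 6: 7
  item 7: 8 − 1 = 7
  item 8: 3
  item 9: 5
  item 10: 7
  item 11: 6
  item 12: 7
  item 13: 5
Sum = 3 + 2 + 7 + 3 + 3 + 7 + 7 + 3 + 5 + 7 + 6 + 7 + 5 = 65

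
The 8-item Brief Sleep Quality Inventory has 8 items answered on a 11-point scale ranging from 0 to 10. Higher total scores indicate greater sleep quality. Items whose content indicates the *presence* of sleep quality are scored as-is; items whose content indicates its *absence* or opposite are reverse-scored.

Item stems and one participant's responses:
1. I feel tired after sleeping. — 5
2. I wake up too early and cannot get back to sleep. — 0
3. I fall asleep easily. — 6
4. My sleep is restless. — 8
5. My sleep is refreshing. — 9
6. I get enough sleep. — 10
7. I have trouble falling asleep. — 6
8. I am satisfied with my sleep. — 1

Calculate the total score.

Items 1, 2, 4, 7 describe the absence/opposite of sleep quality → reverse-score.
reversed = (0+10) − raw = 10 − raw.
  item 1: 10 − 5 = 5
  item 2: 10 − 0 = 10
  item 3: 6
  item 4: 10 − 8 = 2
  item 5: 9
  item 6: 10
  item 7: 10 − 6 = 4
  item 8: 1
Total = 5 + 10 + 6 + 2 + 9 + 10 + 4 + 1 = 47

47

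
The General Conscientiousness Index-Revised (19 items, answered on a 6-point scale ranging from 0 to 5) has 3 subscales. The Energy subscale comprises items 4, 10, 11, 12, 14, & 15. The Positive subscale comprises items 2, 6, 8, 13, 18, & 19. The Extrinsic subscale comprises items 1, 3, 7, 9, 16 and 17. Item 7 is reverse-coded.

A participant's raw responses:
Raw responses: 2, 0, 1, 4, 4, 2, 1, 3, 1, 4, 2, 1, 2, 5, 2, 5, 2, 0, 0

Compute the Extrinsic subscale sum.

Extrinsic items: 1, 3, 7, 9, 16, 17.
Of these, item 7 is reverse-coded; reversed = (0+5) − raw = 5 − raw.
  item 1: 2
  item 3: 1
  item 7: 5 − 1 = 4
  item 9: 1
  item 16: 5
  item 17: 2
Sum = 2 + 1 + 4 + 1 + 5 + 2 = 15

15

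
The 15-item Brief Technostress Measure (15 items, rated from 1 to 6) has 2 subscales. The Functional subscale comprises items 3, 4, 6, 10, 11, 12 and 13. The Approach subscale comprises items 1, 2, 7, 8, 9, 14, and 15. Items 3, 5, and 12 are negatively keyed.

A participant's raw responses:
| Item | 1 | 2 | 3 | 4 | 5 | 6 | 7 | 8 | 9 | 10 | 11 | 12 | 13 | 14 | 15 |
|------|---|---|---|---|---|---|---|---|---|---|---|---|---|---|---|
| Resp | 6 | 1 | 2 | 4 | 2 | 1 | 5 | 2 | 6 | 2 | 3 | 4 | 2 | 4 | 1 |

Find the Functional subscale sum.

Functional items: 3, 4, 6, 10, 11, 12, 13.
Of these, items 3 & 12 are negatively keyed; reversed = (1+6) − raw = 7 − raw.
  item 3: 7 − 2 = 5
  item 4: 4
  item 6: 1
  item 10: 2
  item 11: 3
  item 12: 7 − 4 = 3
  item 13: 2
Sum = 5 + 4 + 1 + 2 + 3 + 3 + 2 = 20

20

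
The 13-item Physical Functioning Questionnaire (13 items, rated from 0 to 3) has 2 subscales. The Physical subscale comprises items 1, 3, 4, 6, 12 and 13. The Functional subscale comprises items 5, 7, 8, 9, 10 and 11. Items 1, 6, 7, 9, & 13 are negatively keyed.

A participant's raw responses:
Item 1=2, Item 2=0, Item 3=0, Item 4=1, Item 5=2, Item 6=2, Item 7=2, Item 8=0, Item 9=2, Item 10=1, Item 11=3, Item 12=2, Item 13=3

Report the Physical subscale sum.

5

Physical items: 1, 3, 4, 6, 12, 13.
Of these, items 1, 6, and 13 are negatively keyed; reverse-coded value = 3 − response.
  item 1: 3 − 2 = 1
  item 3: 0
  item 4: 1
  item 6: 3 − 2 = 1
  item 12: 2
  item 13: 3 − 3 = 0
Sum = 1 + 0 + 1 + 1 + 2 + 0 = 5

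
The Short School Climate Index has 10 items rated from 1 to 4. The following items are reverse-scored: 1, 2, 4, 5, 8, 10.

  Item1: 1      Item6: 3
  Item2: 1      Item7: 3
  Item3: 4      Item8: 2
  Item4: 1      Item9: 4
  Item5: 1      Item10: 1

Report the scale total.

Reverse-scored items use 5 − raw:
  item 1: 5 − 1 = 4
  item 2: 5 − 1 = 4
  item 4: 5 − 1 = 4
  item 5: 5 − 1 = 4
  item 8: 5 − 2 = 3
  item 10: 5 − 1 = 4
Scored responses: 4, 4, 4, 4, 4, 3, 3, 3, 4, 4
Total = 4 + 4 + 4 + 4 + 4 + 3 + 3 + 3 + 4 + 4 = 37

37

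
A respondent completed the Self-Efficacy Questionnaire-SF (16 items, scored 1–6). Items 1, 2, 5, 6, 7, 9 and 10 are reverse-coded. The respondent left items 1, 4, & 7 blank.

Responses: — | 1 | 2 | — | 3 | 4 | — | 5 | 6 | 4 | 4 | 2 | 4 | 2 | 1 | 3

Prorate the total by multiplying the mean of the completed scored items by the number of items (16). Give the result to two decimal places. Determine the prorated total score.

Reverse-coded (reverse-coded value = 7 − response):
  item 2: 7 − 1 = 6
  item 5: 7 − 3 = 4
  item 6: 7 − 4 = 3
  item 9: 7 − 6 = 1
  item 10: 7 − 4 = 3
Completed scored items (13 of 16): 6, 2, 4, 3, 5, 1, 3, 4, 2, 4, 2, 1, 3; sum = 40.
Person mean = 40 / 13 ≈ 3.0769
Prorated total = (40 / 13) × 16 = 49.23 (to 2 dp)

49.23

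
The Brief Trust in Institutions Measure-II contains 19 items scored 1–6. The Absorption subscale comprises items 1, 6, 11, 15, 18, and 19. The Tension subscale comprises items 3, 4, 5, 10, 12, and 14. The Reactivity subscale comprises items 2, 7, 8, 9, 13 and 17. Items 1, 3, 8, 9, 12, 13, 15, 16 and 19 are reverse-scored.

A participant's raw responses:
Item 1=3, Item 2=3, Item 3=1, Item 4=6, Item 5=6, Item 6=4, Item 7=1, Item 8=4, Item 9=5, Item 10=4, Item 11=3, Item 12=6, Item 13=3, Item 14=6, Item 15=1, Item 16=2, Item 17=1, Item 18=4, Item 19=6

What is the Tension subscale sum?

29

Tension items: 3, 4, 5, 10, 12, 14.
Of these, items 3 and 12 are reverse-scored; on a 1–6 scale, reversed = 7 − raw.
  item 3: 7 − 1 = 6
  item 4: 6
  item 5: 6
  item 10: 4
  item 12: 7 − 6 = 1
  item 14: 6
Sum = 6 + 6 + 6 + 4 + 1 + 6 = 29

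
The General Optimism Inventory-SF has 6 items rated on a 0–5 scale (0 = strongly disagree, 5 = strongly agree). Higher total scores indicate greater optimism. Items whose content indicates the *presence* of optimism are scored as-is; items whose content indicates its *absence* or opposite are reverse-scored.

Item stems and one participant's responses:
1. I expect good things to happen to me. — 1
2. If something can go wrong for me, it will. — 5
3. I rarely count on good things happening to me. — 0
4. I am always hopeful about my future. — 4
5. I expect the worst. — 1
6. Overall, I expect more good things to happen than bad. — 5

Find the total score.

19

Items 2, 3, 5 describe the absence/opposite of optimism → reverse-score.
on a 0–5 scale, reversed = 5 − raw.
  item 1: 1
  item 2: 5 − 5 = 0
  item 3: 5 − 0 = 5
  item 4: 4
  item 5: 5 − 1 = 4
  item 6: 5
Total = 1 + 0 + 5 + 4 + 4 + 5 = 19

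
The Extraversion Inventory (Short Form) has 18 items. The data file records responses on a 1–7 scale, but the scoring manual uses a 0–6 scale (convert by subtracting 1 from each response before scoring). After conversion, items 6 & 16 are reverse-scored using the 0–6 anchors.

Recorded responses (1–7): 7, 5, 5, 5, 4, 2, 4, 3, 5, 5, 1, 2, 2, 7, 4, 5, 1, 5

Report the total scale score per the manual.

Convert to 0–6: 6, 4, 4, 4, 3, 1, 3, 2, 4, 4, 0, 1, 1, 6, 3, 4, 0, 4
Reverse-coded (reverse-coded value = 6 − response):
  item 6: 6 − 1 = 5
  item 16: 6 − 4 = 2
Scored: 6, 4, 4, 4, 3, 5, 3, 2, 4, 4, 0, 1, 1, 6, 3, 2, 0, 4
Total = 56

56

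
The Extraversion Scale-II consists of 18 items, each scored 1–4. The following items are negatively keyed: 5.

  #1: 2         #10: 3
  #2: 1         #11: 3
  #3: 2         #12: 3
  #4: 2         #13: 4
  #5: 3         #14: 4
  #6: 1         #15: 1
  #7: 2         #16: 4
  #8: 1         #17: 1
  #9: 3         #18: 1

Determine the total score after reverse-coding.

Raw sum = 41. Negatively keyed items: 5; their raw sum = 3.
Each reversal replaces raw with 5 − raw, changing the total by 5 − 2·raw per item.
Total = 41 + 1·5 − 2·3 = 41 + 5 − 6 = 40

40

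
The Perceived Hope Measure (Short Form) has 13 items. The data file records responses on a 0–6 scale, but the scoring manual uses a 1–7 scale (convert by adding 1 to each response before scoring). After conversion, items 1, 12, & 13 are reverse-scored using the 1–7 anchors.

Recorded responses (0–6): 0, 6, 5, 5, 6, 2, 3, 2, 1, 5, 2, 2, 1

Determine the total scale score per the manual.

65

Convert to 1–7: 1, 7, 6, 6, 7, 3, 4, 3, 2, 6, 3, 3, 2
Reverse-coded (reverse-coded value = 8 − response):
  item 1: 8 − 1 = 7
  item 12: 8 − 3 = 5
  item 13: 8 − 2 = 6
Scored: 7, 7, 6, 6, 7, 3, 4, 3, 2, 6, 3, 5, 6
Total = 65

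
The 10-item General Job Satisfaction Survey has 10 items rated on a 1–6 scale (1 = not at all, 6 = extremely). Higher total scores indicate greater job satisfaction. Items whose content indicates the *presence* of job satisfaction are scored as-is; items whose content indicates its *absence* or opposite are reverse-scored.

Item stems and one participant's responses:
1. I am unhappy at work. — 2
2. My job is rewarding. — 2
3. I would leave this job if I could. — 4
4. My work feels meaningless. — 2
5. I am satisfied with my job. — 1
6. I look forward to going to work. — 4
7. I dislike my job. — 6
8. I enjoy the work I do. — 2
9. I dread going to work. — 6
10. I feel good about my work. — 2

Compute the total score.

Items 1, 3, 4, 7, 9 describe the absence/opposite of job satisfaction → reverse-score.
reversed = (1+6) − raw = 7 − raw.
  item 1: 7 − 2 = 5
  item 2: 2
  item 3: 7 − 4 = 3
  item 4: 7 − 2 = 5
  item 5: 1
  item 6: 4
  item 7: 7 − 6 = 1
  item 8: 2
  item 9: 7 − 6 = 1
  item 10: 2
Total = 5 + 2 + 3 + 5 + 1 + 4 + 1 + 2 + 1 + 2 = 26

26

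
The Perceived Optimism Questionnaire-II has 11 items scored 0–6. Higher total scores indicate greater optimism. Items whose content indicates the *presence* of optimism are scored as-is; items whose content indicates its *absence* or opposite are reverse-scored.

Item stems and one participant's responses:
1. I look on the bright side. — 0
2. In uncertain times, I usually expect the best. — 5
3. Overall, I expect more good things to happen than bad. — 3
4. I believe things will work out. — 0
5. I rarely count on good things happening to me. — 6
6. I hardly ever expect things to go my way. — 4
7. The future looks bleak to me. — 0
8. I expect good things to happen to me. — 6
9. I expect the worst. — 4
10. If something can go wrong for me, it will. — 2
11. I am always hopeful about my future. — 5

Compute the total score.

Items 5, 6, 7, 9, 10 describe the absence/opposite of optimism → reverse-score.
reverse-coded value = 6 − response.
  item 1: 0
  item 2: 5
  item 3: 3
  item 4: 0
  item 5: 6 − 6 = 0
  item 6: 6 − 4 = 2
  item 7: 6 − 0 = 6
  item 8: 6
  item 9: 6 − 4 = 2
  item 10: 6 − 2 = 4
  item 11: 5
Total = 0 + 5 + 3 + 0 + 0 + 2 + 6 + 6 + 2 + 4 + 5 = 33

33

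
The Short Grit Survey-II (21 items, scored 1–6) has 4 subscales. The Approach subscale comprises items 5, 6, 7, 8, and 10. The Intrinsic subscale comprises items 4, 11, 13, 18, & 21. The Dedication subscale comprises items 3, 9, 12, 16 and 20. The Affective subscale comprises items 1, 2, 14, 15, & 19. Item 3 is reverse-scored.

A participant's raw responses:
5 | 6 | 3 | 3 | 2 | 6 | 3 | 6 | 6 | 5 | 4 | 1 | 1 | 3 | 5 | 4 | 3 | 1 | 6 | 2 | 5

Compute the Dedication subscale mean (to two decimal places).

3.40

Dedication items: 3, 9, 12, 16, 20.
Of these, item 3 is reverse-scored; reverse-coded value = 7 − response.
  item 3: 7 − 3 = 4
  item 9: 6
  item 12: 1
  item 16: 4
  item 20: 2
Sum = 4 + 6 + 1 + 4 + 2 = 17
Mean = 17 / 5 = 3.40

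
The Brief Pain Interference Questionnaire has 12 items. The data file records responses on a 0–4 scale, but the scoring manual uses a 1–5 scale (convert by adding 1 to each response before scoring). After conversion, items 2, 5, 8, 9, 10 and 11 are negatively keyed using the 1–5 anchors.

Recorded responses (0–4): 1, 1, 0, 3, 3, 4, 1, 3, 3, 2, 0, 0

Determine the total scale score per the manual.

33

Convert to 1–5: 2, 2, 1, 4, 4, 5, 2, 4, 4, 3, 1, 1
Reverse-coded (reversed = (1+5) − raw = 6 − raw):
  item 2: 6 − 2 = 4
  item 5: 6 − 4 = 2
  item 8: 6 − 4 = 2
  item 9: 6 − 4 = 2
  item 10: 6 − 3 = 3
  item 11: 6 − 1 = 5
Scored: 2, 4, 1, 4, 2, 5, 2, 2, 2, 3, 5, 1
Total = 33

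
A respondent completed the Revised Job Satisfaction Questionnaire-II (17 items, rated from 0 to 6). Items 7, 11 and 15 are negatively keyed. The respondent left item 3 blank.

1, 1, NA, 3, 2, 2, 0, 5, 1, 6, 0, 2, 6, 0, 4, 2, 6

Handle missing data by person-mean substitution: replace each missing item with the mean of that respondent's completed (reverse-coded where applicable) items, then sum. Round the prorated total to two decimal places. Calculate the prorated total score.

Reverse-coded (reversed = (0+6) − raw = 6 − raw):
  item 7: 6 − 0 = 6
  item 11: 6 − 0 = 6
  item 15: 6 − 4 = 2
Completed scored items (16 of 17): 1, 1, 3, 2, 2, 6, 5, 1, 6, 6, 2, 6, 0, 2, 2, 6; sum = 51.
Person mean = 51 / 16 ≈ 3.1875
Prorated total = (51 / 16) × 17 = 54.19 (to 2 dp)

54.19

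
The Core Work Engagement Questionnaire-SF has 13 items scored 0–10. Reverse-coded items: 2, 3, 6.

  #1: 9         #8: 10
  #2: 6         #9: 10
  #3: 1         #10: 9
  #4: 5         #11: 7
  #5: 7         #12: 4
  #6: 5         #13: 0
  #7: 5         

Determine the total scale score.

84

Apply reverse scoring (reversed = (0+10) − raw = 10 − raw):
  item 2: 10 − 6 = 4
  item 3: 10 − 1 = 9
  item 6: 10 − 5 = 5
Scored items: 9, 4, 9, 5, 7, 5, 5, 10, 10, 9, 7, 4, 0
Total = 9 + 4 + 9 + 5 + 7 + 5 + 5 + 10 + 10 + 9 + 7 + 4 + 0 = 84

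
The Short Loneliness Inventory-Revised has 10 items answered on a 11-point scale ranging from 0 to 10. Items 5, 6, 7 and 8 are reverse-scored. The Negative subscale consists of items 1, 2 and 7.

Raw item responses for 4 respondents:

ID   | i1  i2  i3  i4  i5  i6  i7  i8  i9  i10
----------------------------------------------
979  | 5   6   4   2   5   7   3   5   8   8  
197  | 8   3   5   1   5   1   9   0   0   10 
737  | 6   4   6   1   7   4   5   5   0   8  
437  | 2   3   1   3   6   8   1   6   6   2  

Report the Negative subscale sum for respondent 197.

12

Respondent 197 raw: 8, 3, 5, 1, 5, 1, 9, 0, 0, 10.
Negative items: 1, 2, 7.
Reverse-coded (on a 0–10 scale, reversed = 10 − raw):
  item 1: 8
  item 2: 3
  item 7: 10 − 9 = 1
Sum = 8 + 3 + 1 = 12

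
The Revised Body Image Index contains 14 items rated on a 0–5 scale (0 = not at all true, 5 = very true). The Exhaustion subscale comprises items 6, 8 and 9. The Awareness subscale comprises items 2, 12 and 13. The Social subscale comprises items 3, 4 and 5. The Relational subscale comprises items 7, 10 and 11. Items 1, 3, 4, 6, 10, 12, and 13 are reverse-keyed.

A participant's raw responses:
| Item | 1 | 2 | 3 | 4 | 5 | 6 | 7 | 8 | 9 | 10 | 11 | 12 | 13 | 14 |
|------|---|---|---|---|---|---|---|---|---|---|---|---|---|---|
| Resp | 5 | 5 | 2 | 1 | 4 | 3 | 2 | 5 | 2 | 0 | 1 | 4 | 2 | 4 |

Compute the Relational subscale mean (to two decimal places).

2.67

Relational items: 7, 10, 11.
Of these, item 10 is reverse-keyed; reversed = (0+5) − raw = 5 − raw.
  item 7: 2
  item 10: 5 − 0 = 5
  item 11: 1
Sum = 2 + 5 + 1 = 8
Mean = 8 / 3 = 2.67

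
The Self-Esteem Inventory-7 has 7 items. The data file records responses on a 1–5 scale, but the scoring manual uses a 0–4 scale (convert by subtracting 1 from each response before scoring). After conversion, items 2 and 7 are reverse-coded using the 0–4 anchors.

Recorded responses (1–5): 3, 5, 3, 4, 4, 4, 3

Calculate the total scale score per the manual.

15

Convert to 0–4: 2, 4, 2, 3, 3, 3, 2
Reverse-coded (on a 0–4 scale, reversed = 4 − raw):
  item 2: 4 − 4 = 0
  item 7: 4 − 2 = 2
Scored: 2, 0, 2, 3, 3, 3, 2
Total = 15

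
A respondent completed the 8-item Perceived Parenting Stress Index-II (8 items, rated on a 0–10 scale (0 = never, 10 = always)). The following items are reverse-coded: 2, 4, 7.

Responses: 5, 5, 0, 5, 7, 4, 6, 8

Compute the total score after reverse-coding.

38

Raw sum = 40. Reverse-coded items: 2, 4, 7; their raw sum = 16.
Each reversal replaces raw with 10 − raw, changing the total by 10 − 2·raw per item.
Total = 40 + 3·10 − 2·16 = 40 + 30 − 32 = 38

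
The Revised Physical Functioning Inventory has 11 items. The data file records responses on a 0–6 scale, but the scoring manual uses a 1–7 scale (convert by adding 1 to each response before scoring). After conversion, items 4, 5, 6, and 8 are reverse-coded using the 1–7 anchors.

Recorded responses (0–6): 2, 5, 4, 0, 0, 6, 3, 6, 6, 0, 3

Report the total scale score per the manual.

46

Convert to 1–7: 3, 6, 5, 1, 1, 7, 4, 7, 7, 1, 4
Reverse-coded (reverse-coded value = 8 − response):
  item 4: 8 − 1 = 7
  item 5: 8 − 1 = 7
  item 6: 8 − 7 = 1
  item 8: 8 − 7 = 1
Scored: 3, 6, 5, 7, 7, 1, 4, 1, 7, 1, 4
Total = 46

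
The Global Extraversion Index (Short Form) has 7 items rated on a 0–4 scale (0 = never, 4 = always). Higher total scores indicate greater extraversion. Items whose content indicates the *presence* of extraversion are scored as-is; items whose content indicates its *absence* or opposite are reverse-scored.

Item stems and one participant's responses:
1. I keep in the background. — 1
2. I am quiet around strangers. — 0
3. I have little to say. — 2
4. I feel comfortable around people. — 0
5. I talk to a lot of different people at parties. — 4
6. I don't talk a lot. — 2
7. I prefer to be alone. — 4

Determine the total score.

15

Items 1, 2, 3, 6, 7 describe the absence/opposite of extraversion → reverse-score.
reverse-coded value = 4 − response.
  item 1: 4 − 1 = 3
  item 2: 4 − 0 = 4
  item 3: 4 − 2 = 2
  item 4: 0
  item 5: 4
  item 6: 4 − 2 = 2
  item 7: 4 − 4 = 0
Total = 3 + 4 + 2 + 0 + 4 + 2 + 0 = 15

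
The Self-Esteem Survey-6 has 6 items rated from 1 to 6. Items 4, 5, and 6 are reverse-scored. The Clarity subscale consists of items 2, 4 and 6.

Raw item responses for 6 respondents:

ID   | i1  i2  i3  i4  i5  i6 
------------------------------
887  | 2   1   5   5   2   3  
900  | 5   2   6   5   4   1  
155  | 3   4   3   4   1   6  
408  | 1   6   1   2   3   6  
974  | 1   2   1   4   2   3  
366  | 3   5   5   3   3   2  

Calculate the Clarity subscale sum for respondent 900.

Respondent 900 raw: 5, 2, 6, 5, 4, 1.
Clarity items: 2, 4, 6.
Reverse-coded (on a 1–6 scale, reversed = 7 − raw):
  item 2: 2
  item 4: 7 − 5 = 2
  item 6: 7 − 1 = 6
Sum = 2 + 2 + 6 = 10

10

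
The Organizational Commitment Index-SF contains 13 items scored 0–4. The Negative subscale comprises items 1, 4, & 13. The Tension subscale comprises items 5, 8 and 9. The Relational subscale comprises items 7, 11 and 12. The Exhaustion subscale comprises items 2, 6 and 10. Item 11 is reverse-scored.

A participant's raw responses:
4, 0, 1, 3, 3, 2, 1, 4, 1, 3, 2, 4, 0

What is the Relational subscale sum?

7

Relational items: 7, 11, 12.
Of these, item 11 is reverse-scored; on a 0–4 scale, reversed = 4 − raw.
  item 7: 1
  item 11: 4 − 2 = 2
  item 12: 4
Sum = 1 + 2 + 4 = 7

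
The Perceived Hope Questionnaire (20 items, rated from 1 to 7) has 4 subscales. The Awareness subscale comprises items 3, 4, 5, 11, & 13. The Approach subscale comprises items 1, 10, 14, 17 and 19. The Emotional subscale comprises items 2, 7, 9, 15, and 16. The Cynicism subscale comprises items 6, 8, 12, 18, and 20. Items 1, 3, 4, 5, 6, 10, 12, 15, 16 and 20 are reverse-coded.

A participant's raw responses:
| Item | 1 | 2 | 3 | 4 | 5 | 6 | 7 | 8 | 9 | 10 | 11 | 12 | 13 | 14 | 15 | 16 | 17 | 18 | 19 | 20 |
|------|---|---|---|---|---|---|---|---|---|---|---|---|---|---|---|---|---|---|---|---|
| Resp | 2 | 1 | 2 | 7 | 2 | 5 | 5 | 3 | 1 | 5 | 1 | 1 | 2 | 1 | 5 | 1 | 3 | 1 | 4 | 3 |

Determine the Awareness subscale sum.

16

Awareness items: 3, 4, 5, 11, 13.
Of these, items 3, 4, and 5 are reverse-coded; reverse-coded value = 8 − response.
  item 3: 8 − 2 = 6
  item 4: 8 − 7 = 1
  item 5: 8 − 2 = 6
  item 11: 1
  item 13: 2
Sum = 6 + 1 + 6 + 1 + 2 = 16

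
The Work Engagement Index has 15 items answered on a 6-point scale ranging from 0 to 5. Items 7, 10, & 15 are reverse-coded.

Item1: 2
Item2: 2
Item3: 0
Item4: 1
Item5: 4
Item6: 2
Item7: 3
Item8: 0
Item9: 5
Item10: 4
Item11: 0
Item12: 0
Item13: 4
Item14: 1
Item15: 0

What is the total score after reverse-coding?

Reverse-coded items use 5 − raw:
  item 7: 5 − 3 = 2
  item 10: 5 − 4 = 1
  item 15: 5 − 0 = 5
Scored responses: 2, 2, 0, 1, 4, 2, 2, 0, 5, 1, 0, 0, 4, 1, 5
Total = 2 + 2 + 0 + 1 + 4 + 2 + 2 + 0 + 5 + 1 + 0 + 0 + 4 + 1 + 5 = 29

29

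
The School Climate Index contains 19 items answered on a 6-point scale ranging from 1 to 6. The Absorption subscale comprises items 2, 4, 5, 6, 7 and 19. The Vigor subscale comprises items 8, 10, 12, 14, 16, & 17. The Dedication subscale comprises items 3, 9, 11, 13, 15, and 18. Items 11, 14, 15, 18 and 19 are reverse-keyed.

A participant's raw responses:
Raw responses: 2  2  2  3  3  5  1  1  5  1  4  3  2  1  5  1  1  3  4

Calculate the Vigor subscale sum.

13

Vigor items: 8, 10, 12, 14, 16, 17.
Of these, item 14 is reverse-keyed; reverse-coded value = 7 − response.
  item 8: 1
  item 10: 1
  item 12: 3
  item 14: 7 − 1 = 6
  item 16: 1
  item 17: 1
Sum = 1 + 1 + 3 + 6 + 1 + 1 = 13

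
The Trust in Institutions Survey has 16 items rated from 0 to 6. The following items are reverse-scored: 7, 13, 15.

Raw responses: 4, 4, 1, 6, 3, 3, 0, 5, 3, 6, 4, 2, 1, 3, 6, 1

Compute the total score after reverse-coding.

Raw sum = 52. Reverse-scored items: 7, 13, 15; their raw sum = 7.
Each reversal replaces raw with 6 − raw, changing the total by 6 − 2·raw per item.
Total = 52 + 3·6 − 2·7 = 52 + 18 − 14 = 56

56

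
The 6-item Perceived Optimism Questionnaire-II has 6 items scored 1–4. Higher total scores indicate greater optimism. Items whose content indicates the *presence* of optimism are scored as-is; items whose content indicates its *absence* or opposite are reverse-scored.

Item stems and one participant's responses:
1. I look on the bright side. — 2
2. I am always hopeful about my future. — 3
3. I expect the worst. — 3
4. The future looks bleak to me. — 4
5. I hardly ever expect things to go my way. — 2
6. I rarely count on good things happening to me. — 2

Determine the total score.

Items 3, 4, 5, 6 describe the absence/opposite of optimism → reverse-score.
reversed = (1+4) − raw = 5 − raw.
  item 1: 2
  item 2: 3
  item 3: 5 − 3 = 2
  item 4: 5 − 4 = 1
  item 5: 5 − 2 = 3
  item 6: 5 − 2 = 3
Total = 2 + 3 + 2 + 1 + 3 + 3 = 14

14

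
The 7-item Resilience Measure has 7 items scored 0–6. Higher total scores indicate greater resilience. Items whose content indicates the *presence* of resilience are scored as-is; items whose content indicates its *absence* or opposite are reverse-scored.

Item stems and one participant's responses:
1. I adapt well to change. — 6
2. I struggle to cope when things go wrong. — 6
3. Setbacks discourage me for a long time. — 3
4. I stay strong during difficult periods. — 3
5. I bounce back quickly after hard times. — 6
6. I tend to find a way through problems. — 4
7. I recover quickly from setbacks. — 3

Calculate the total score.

Items 2, 3 describe the absence/opposite of resilience → reverse-score.
reverse-coded value = 6 − response.
  item 1: 6
  item 2: 6 − 6 = 0
  item 3: 6 − 3 = 3
  item 4: 3
  item 5: 6
  item 6: 4
  item 7: 3
Total = 6 + 0 + 3 + 3 + 6 + 4 + 3 = 25

25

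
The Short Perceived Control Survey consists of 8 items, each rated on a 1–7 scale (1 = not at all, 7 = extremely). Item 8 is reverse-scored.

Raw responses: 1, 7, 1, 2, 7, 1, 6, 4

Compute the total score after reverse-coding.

29

Reverse-coded items (reversed = (1+7) − raw = 8 − raw):
  item 8: 8 − 4 = 4
After reverse-coding: 1, 7, 1, 2, 7, 1, 6, 4
Total = 1 + 7 + 1 + 2 + 7 + 1 + 6 + 4 = 29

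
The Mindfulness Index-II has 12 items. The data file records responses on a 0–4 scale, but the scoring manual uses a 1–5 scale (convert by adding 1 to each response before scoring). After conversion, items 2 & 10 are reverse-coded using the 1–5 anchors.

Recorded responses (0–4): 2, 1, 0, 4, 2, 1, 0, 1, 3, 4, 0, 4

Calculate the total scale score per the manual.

32

Convert to 1–5: 3, 2, 1, 5, 3, 2, 1, 2, 4, 5, 1, 5
Reverse-coded (on a 1–5 scale, reversed = 6 − raw):
  item 2: 6 − 2 = 4
  item 10: 6 − 5 = 1
Scored: 3, 4, 1, 5, 3, 2, 1, 2, 4, 1, 1, 5
Total = 32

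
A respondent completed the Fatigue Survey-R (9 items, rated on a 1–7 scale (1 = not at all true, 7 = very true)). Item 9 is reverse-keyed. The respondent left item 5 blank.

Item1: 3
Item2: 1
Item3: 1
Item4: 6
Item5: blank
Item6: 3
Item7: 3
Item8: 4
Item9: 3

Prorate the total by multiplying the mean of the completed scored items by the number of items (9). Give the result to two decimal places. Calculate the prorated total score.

Reverse-coded (reversed = (1+7) − raw = 8 − raw):
  item 9: 8 − 3 = 5
Completed scored items (8 of 9): 3, 1, 1, 6, 3, 3, 4, 5; sum = 26.
Person mean = 26 / 8 ≈ 3.2500
Prorated total = (26 / 8) × 9 = 29.25 (to 2 dp)

29.25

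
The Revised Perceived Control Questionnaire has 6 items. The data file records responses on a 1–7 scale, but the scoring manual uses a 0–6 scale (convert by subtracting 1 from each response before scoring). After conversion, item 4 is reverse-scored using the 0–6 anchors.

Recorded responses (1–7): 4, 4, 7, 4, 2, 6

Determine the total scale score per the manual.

Convert to 0–6: 3, 3, 6, 3, 1, 5
Reverse-coded (reverse-coded value = 6 − response):
  item 4: 6 − 3 = 3
Scored: 3, 3, 6, 3, 1, 5
Total = 21

21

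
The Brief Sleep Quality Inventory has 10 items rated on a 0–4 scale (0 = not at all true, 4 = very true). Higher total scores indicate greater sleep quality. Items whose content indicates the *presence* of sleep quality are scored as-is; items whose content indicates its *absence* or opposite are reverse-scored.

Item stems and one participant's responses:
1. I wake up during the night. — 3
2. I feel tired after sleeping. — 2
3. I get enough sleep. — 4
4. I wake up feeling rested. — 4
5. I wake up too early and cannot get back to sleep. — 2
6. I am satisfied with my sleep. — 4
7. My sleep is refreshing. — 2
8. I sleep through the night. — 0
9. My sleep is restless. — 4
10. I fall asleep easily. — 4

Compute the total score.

Items 1, 2, 5, 9 describe the absence/opposite of sleep quality → reverse-score.
reversed = (0+4) − raw = 4 − raw.
  item 1: 4 − 3 = 1
  item 2: 4 − 2 = 2
  item 3: 4
  item 4: 4
  item 5: 4 − 2 = 2
  item 6: 4
  item 7: 2
  item 8: 0
  item 9: 4 − 4 = 0
  item 10: 4
Total = 1 + 2 + 4 + 4 + 2 + 4 + 2 + 0 + 0 + 4 = 23

23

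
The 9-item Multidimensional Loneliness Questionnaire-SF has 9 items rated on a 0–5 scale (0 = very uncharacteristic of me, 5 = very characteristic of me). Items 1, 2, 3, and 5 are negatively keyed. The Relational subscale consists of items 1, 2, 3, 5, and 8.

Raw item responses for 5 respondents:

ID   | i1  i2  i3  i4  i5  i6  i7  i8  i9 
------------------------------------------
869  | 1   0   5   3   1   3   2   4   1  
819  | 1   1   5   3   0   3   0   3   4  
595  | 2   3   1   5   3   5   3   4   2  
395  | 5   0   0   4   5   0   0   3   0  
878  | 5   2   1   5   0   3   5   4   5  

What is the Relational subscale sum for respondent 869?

Respondent 869 raw: 1, 0, 5, 3, 1, 3, 2, 4, 1.
Relational items: 1, 2, 3, 5, 8.
Reverse-coded (reverse-coded value = 5 − response):
  item 1: 5 − 1 = 4
  item 2: 5 − 0 = 5
  item 3: 5 − 5 = 0
  item 5: 5 − 1 = 4
  item 8: 4
Sum = 4 + 5 + 0 + 4 + 4 = 17

17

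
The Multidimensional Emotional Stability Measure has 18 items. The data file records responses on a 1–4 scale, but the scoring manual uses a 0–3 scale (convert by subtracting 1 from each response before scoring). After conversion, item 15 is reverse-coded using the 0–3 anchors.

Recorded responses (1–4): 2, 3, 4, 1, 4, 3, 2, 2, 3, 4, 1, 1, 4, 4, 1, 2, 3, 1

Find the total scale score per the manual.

30

Convert to 0–3: 1, 2, 3, 0, 3, 2, 1, 1, 2, 3, 0, 0, 3, 3, 0, 1, 2, 0
Reverse-coded (on a 0–3 scale, reversed = 3 − raw):
  item 15: 3 − 0 = 3
Scored: 1, 2, 3, 0, 3, 2, 1, 1, 2, 3, 0, 0, 3, 3, 3, 1, 2, 0
Total = 30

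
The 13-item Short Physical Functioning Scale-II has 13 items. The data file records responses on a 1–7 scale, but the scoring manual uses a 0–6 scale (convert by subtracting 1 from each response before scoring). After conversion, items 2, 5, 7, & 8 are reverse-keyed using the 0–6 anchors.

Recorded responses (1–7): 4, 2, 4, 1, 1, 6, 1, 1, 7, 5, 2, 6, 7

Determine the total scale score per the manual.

56

Convert to 0–6: 3, 1, 3, 0, 0, 5, 0, 0, 6, 4, 1, 5, 6
Reverse-coded (reverse-coded value = 6 − response):
  item 2: 6 − 1 = 5
  item 5: 6 − 0 = 6
  item 7: 6 − 0 = 6
  item 8: 6 − 0 = 6
Scored: 3, 5, 3, 0, 6, 5, 6, 6, 6, 4, 1, 5, 6
Total = 56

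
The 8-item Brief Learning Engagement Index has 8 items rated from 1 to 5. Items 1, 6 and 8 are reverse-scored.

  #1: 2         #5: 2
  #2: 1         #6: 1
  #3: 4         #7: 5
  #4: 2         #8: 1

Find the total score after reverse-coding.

28

Reverse-coded items (reversed = (1+5) − raw = 6 − raw):
  item 1: 6 − 2 = 4
  item 6: 6 − 1 = 5
  item 8: 6 − 1 = 5
Scored responses: 4, 1, 4, 2, 2, 5, 5, 5
Total = 4 + 1 + 4 + 2 + 2 + 5 + 5 + 5 = 28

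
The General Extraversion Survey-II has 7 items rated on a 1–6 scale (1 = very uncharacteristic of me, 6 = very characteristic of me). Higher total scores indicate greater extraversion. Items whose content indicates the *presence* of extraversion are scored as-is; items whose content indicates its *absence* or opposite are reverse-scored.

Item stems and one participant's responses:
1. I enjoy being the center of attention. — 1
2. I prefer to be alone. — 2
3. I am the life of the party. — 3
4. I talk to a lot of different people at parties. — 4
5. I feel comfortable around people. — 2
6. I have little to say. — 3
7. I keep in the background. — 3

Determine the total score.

Items 2, 6, 7 describe the absence/opposite of extraversion → reverse-score.
on a 1–6 scale, reversed = 7 − raw.
  item 1: 1
  item 2: 7 − 2 = 5
  item 3: 3
  item 4: 4
  item 5: 2
  item 6: 7 − 3 = 4
  item 7: 7 − 3 = 4
Total = 1 + 5 + 3 + 4 + 2 + 4 + 4 = 23

23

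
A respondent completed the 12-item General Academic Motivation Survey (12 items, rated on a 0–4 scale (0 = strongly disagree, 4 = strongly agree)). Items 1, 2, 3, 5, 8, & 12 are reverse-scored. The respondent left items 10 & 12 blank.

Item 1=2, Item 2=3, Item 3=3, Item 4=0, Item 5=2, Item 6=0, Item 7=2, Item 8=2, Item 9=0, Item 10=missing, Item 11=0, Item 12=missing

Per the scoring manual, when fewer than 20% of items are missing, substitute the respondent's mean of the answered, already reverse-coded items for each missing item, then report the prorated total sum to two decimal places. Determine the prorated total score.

12.00

Reverse-coded (reverse-coded value = 4 − response):
  item 1: 4 − 2 = 2
  item 2: 4 − 3 = 1
  item 3: 4 − 3 = 1
  item 5: 4 − 2 = 2
  item 8: 4 − 2 = 2
Completed scored items (10 of 12): 2, 1, 1, 0, 2, 0, 2, 2, 0, 0; sum = 10.
Person mean = 10 / 10 ≈ 1.0000
Prorated total = (10 / 10) × 12 = 12.00 (to 2 dp)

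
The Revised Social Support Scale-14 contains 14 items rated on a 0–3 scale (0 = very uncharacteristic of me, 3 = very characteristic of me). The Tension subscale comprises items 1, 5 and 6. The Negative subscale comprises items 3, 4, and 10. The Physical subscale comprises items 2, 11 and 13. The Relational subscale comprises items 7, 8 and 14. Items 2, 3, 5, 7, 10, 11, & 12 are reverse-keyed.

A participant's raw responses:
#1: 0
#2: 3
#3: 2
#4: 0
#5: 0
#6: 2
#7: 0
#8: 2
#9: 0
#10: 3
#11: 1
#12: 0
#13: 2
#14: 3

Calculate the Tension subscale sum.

Tension items: 1, 5, 6.
Of these, item 5 is reverse-keyed; on a 0–3 scale, reversed = 3 − raw.
  item 1: 0
  item 5: 3 − 0 = 3
  item 6: 2
Sum = 0 + 3 + 2 = 5

5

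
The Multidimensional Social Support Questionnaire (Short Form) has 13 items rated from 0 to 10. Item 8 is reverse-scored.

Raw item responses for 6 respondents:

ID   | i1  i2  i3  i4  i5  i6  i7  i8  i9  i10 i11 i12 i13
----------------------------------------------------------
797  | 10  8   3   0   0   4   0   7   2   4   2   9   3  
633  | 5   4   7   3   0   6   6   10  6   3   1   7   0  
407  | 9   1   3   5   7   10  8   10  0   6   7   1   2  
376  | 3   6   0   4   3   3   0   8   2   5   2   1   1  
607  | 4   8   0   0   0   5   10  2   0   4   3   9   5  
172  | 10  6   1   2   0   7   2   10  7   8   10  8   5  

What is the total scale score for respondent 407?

59

Respondent 407 raw: 9, 1, 3, 5, 7, 10, 8, 10, 0, 6, 7, 1, 2.
Reverse-coded (reversed = (0+10) − raw = 10 − raw):
  item 1: 9
  item 2: 1
  item 3: 3
  item 4: 5
  item 5: 7
  item 6: 10
  item 7: 8
  item 8: 10 − 10 = 0
  item 9: 0
  item 10: 6
  item 11: 7
  item 12: 1
  item 13: 2
Sum = 9 + 1 + 3 + 5 + 7 + 10 + 8 + 0 + 0 + 6 + 7 + 1 + 2 = 59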